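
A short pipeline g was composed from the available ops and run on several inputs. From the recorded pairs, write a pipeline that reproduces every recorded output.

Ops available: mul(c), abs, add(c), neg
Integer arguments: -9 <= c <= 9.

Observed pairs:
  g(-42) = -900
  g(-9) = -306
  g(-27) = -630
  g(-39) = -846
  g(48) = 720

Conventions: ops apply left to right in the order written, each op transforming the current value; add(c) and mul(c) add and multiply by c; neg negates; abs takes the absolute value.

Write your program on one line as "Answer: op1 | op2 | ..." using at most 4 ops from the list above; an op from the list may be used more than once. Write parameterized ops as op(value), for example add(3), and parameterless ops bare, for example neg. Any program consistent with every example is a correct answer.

add(-8) | neg | mul(6) | mul(-3)

Check, running the answer program on each example:
  -42 -> -50 -> 50 -> 300 -> -900
  -9 -> -17 -> 17 -> 102 -> -306
  -27 -> -35 -> 35 -> 210 -> -630
  -39 -> -47 -> 47 -> 282 -> -846
  48 -> 40 -> -40 -> -240 -> 720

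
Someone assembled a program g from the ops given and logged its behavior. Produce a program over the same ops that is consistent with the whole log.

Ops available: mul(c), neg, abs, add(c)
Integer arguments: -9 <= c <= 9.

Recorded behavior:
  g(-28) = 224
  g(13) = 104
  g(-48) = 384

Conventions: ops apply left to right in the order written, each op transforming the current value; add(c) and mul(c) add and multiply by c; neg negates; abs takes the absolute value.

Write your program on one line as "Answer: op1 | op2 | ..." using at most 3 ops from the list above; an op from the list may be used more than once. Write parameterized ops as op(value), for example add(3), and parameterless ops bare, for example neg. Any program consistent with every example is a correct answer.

abs | mul(-8) | abs

Check, running the answer program on each example:
  -28 -> 28 -> -224 -> 224
  13 -> 13 -> -104 -> 104
  -48 -> 48 -> -384 -> 384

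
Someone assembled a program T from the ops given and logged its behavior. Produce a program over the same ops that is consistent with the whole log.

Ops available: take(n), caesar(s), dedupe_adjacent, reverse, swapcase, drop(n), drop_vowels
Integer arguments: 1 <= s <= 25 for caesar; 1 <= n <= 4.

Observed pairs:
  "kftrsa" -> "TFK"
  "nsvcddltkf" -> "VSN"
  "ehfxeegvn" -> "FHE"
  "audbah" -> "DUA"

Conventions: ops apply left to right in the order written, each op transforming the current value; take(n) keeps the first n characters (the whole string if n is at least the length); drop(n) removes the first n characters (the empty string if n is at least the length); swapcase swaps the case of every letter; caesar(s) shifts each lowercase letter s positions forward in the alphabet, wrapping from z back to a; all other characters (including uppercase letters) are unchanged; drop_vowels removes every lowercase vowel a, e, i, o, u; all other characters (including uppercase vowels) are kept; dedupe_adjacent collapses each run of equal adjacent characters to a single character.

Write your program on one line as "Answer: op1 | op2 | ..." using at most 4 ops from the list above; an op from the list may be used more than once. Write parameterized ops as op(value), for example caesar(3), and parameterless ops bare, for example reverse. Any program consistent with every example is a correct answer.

swapcase | dedupe_adjacent | take(3) | reverse

Check, running the answer program on each example:
  "kftrsa" -> "KFTRSA" -> "KFTRSA" -> "KFT" -> "TFK"
  "nsvcddltkf" -> "NSVCDDLTKF" -> "NSVCDLTKF" -> "NSV" -> "VSN"
  "ehfxeegvn" -> "EHFXEEGVN" -> "EHFXEGVN" -> "EHF" -> "FHE"
  "audbah" -> "AUDBAH" -> "AUDBAH" -> "AUD" -> "DUA"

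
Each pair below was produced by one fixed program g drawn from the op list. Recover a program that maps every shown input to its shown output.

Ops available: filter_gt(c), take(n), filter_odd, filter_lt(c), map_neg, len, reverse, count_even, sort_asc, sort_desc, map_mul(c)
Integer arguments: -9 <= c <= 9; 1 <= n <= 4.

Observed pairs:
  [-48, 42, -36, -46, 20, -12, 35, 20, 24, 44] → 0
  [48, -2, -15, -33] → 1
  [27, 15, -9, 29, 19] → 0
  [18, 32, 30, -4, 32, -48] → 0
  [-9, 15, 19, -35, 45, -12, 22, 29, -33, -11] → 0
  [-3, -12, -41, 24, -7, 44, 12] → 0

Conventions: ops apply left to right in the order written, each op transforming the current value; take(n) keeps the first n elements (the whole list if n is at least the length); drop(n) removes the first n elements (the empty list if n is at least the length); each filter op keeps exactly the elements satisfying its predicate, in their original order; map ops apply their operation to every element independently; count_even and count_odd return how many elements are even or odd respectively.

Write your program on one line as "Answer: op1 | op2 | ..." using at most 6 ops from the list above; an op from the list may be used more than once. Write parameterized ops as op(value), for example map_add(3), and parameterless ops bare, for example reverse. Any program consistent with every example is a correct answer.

sort_desc | map_neg | filter_gt(-5) | reverse | filter_lt(3) | count_even

Check, running the answer program on each example:
  [-48, 42, -36, -46, 20, -12, 35, 20, 24, 44] -> [44, 42, 35, 24, 20, 20, -12, -36, -46, -48] -> [-44, -42, -35, -24, -20, -20, 12, 36, 46, 48] -> [12, 36, 46, 48] -> [48, 46, 36, 12] -> [] -> 0
  [48, -2, -15, -33] -> [48, -2, -15, -33] -> [-48, 2, 15, 33] -> [2, 15, 33] -> [33, 15, 2] -> [2] -> 1
  [27, 15, -9, 29, 19] -> [29, 27, 19, 15, -9] -> [-29, -27, -19, -15, 9] -> [9] -> [9] -> [] -> 0
  [18, 32, 30, -4, 32, -48] -> [32, 32, 30, 18, -4, -48] -> [-32, -32, -30, -18, 4, 48] -> [4, 48] -> [48, 4] -> [] -> 0
  [-9, 15, 19, -35, 45, -12, 22, 29, -33, -11] -> [45, 29, 22, 19, 15, -9, -11, -12, -33, -35] -> [-45, -29, -22, -19, -15, 9, 11, 12, 33, 35] -> [9, 11, 12, 33, 35] -> [35, 33, 12, 11, 9] -> [] -> 0
  [-3, -12, -41, 24, -7, 44, 12] -> [44, 24, 12, -3, -7, -12, -41] -> [-44, -24, -12, 3, 7, 12, 41] -> [3, 7, 12, 41] -> [41, 12, 7, 3] -> [] -> 0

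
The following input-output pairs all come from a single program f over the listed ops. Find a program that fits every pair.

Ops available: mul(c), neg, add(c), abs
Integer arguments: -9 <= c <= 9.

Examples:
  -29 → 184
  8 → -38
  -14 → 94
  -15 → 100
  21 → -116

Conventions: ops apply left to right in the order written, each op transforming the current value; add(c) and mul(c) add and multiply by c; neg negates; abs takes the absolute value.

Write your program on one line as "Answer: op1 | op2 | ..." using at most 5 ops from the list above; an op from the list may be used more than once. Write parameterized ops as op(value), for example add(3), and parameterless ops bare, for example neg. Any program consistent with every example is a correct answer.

add(-3) | mul(6) | add(8) | neg

Check, running the answer program on each example:
  -29 -> -32 -> -192 -> -184 -> 184
  8 -> 5 -> 30 -> 38 -> -38
  -14 -> -17 -> -102 -> -94 -> 94
  -15 -> -18 -> -108 -> -100 -> 100
  21 -> 18 -> 108 -> 116 -> -116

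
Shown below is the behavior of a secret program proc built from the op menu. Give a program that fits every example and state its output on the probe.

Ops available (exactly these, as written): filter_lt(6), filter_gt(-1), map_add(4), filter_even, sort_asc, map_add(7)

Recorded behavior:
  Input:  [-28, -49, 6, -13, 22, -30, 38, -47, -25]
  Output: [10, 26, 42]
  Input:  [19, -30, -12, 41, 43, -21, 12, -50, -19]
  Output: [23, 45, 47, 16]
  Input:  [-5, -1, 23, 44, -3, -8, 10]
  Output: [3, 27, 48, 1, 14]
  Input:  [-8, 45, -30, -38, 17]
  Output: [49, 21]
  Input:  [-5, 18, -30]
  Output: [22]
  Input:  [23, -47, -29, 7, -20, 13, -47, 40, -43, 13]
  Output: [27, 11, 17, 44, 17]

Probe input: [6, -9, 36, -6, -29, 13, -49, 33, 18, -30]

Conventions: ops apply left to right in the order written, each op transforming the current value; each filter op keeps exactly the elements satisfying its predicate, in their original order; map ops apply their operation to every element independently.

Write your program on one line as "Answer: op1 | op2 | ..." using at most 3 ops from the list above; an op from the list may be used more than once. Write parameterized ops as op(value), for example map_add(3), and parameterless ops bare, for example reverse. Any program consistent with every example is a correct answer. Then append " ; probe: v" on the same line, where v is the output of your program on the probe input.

map_add(4) | filter_gt(-1) ; probe: [10, 40, 17, 37, 22]

Check, running the answer program on each example:
  [-28, -49, 6, -13, 22, -30, 38, -47, -25] -> [-24, -45, 10, -9, 26, -26, 42, -43, -21] -> [10, 26, 42]
  [19, -30, -12, 41, 43, -21, 12, -50, -19] -> [23, -26, -8, 45, 47, -17, 16, -46, -15] -> [23, 45, 47, 16]
  [-5, -1, 23, 44, -3, -8, 10] -> [-1, 3, 27, 48, 1, -4, 14] -> [3, 27, 48, 1, 14]
  [-8, 45, -30, -38, 17] -> [-4, 49, -26, -34, 21] -> [49, 21]
  [-5, 18, -30] -> [-1, 22, -26] -> [22]
  [23, -47, -29, 7, -20, 13, -47, 40, -43, 13] -> [27, -43, -25, 11, -16, 17, -43, 44, -39, 17] -> [27, 11, 17, 44, 17]
  probe: [6, -9, 36, -6, -29, 13, -49, 33, 18, -30] -> [10, -5, 40, -2, -25, 17, -45, 37, 22, -26] -> [10, 40, 17, 37, 22]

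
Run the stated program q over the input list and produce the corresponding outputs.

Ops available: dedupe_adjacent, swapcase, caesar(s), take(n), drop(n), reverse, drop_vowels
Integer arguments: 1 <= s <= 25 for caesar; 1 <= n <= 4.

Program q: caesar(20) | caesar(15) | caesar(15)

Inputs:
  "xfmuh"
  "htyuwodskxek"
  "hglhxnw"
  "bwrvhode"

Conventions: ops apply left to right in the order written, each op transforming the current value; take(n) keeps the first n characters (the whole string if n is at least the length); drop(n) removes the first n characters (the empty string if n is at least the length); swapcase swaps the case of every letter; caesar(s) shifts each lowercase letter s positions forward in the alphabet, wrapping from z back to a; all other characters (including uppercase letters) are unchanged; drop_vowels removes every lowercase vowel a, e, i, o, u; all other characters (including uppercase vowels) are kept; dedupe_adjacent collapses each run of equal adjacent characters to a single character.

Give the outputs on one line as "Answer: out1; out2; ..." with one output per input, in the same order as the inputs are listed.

Execution, op by op:
  "xfmuh" -> "rzgob" -> "govdq" -> "vdksf"
  "htyuwodskxek" -> "bnsoqixmerye" -> "qchdfxmbtgnt" -> "frwsumbqivci"
  "hglhxnw" -> "bafbrhq" -> "qpuqgwf" -> "fejfvlu"
  "bwrvhode" -> "vqlpbixy" -> "kfaeqxmn" -> "zuptfmbc"

"vdksf"; "frwsumbqivci"; "fejfvlu"; "zuptfmbc"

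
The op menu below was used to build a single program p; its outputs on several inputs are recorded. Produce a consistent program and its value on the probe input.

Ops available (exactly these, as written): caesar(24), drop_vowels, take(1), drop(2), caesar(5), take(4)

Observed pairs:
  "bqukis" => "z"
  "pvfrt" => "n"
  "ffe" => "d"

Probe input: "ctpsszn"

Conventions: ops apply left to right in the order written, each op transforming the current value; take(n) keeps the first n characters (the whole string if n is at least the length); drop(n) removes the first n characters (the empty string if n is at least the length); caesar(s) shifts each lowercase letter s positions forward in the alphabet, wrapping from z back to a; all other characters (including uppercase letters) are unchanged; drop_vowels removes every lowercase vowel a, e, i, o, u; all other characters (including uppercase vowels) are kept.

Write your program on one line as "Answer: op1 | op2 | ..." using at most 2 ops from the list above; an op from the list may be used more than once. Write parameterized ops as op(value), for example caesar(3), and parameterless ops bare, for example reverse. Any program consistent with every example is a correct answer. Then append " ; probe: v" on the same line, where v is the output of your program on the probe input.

caesar(24) | take(1) ; probe: "a"

Check, running the answer program on each example:
  "bqukis" -> "zosigq" -> "z"
  "pvfrt" -> "ntdpr" -> "n"
  "ffe" -> "ddc" -> "d"
  probe: "ctpsszn" -> "arnqqxl" -> "a"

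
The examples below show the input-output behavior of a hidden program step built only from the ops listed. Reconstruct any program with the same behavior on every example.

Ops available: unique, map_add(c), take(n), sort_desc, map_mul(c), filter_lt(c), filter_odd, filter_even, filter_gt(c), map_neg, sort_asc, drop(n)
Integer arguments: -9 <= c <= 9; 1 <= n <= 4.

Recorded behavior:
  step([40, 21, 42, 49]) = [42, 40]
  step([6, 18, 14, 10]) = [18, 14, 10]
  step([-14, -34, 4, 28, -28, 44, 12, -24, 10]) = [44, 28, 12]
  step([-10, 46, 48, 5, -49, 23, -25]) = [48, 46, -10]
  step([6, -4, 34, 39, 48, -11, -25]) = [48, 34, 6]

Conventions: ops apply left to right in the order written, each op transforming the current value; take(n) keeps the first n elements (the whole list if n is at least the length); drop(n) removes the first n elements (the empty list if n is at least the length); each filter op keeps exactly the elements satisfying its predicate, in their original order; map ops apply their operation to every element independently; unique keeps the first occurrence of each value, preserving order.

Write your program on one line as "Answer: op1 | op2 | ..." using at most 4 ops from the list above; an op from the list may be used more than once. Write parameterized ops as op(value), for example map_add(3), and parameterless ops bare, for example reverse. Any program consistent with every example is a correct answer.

filter_even | sort_desc | take(3)

Check, running the answer program on each example:
  [40, 21, 42, 49] -> [40, 42] -> [42, 40] -> [42, 40]
  [6, 18, 14, 10] -> [6, 18, 14, 10] -> [18, 14, 10, 6] -> [18, 14, 10]
  [-14, -34, 4, 28, -28, 44, 12, -24, 10] -> [-14, -34, 4, 28, -28, 44, 12, -24, 10] -> [44, 28, 12, 10, 4, -14, -24, -28, -34] -> [44, 28, 12]
  [-10, 46, 48, 5, -49, 23, -25] -> [-10, 46, 48] -> [48, 46, -10] -> [48, 46, -10]
  [6, -4, 34, 39, 48, -11, -25] -> [6, -4, 34, 48] -> [48, 34, 6, -4] -> [48, 34, 6]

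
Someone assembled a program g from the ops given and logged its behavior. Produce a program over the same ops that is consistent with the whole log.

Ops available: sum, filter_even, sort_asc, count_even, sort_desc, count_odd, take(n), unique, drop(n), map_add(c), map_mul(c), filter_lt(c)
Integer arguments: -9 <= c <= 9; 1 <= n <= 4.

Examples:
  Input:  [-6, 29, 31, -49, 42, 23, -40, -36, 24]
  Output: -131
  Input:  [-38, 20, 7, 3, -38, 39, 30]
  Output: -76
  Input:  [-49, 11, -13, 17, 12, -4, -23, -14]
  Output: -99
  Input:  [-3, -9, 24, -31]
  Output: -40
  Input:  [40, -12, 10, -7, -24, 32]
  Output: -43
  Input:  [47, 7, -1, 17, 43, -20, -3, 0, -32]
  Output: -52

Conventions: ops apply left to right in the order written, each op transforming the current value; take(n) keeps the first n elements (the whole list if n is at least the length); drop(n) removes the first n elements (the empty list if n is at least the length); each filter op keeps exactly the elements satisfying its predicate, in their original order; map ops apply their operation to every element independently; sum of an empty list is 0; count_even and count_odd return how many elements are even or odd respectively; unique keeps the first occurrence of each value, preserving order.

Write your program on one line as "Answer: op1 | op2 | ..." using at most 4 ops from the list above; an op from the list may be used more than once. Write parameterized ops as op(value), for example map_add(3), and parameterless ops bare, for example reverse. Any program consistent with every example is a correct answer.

filter_lt(1) | filter_lt(-4) | sum

Check, running the answer program on each example:
  [-6, 29, 31, -49, 42, 23, -40, -36, 24] -> [-6, -49, -40, -36] -> [-6, -49, -40, -36] -> -131
  [-38, 20, 7, 3, -38, 39, 30] -> [-38, -38] -> [-38, -38] -> -76
  [-49, 11, -13, 17, 12, -4, -23, -14] -> [-49, -13, -4, -23, -14] -> [-49, -13, -23, -14] -> -99
  [-3, -9, 24, -31] -> [-3, -9, -31] -> [-9, -31] -> -40
  [40, -12, 10, -7, -24, 32] -> [-12, -7, -24] -> [-12, -7, -24] -> -43
  [47, 7, -1, 17, 43, -20, -3, 0, -32] -> [-1, -20, -3, 0, -32] -> [-20, -32] -> -52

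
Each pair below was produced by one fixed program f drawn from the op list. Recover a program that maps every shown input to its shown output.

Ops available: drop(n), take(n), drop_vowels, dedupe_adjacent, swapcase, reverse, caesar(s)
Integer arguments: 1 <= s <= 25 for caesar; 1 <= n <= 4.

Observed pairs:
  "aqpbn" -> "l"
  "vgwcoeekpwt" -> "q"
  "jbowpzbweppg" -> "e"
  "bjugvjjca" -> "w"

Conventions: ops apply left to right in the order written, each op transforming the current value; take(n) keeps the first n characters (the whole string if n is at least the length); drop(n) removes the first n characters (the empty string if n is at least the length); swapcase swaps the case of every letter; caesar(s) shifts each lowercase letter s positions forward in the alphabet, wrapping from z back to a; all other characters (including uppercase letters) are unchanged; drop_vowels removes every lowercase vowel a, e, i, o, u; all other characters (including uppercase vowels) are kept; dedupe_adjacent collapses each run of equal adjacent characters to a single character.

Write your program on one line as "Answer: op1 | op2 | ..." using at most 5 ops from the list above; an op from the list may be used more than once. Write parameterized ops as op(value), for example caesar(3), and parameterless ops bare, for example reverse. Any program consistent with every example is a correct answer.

dedupe_adjacent | drop_vowels | caesar(21) | take(1)

Check, running the answer program on each example:
  "aqpbn" -> "aqpbn" -> "qpbn" -> "lkwi" -> "l"
  "vgwcoeekpwt" -> "vgwcoekpwt" -> "vgwckpwt" -> "qbrxfkro" -> "q"
  "jbowpzbweppg" -> "jbowpzbwepg" -> "jbwpzbwpg" -> "ewrkuwrkb" -> "e"
  "bjugvjjca" -> "bjugvjca" -> "bjgvjc" -> "webqex" -> "w"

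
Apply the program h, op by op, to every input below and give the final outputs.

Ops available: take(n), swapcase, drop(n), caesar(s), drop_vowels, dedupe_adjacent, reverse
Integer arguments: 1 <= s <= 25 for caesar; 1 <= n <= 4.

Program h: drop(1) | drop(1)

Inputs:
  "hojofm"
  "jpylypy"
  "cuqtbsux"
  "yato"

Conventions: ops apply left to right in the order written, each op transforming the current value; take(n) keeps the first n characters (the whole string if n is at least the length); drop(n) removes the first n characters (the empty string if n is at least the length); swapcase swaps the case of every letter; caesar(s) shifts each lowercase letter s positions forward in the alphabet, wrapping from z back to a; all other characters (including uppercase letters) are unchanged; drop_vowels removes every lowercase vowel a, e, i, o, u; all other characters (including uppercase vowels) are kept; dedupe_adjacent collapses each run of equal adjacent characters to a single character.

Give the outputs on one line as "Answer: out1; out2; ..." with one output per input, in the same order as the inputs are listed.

"jofm"; "ylypy"; "qtbsux"; "to"

Execution, op by op:
  "hojofm" -> "ojofm" -> "jofm"
  "jpylypy" -> "pylypy" -> "ylypy"
  "cuqtbsux" -> "uqtbsux" -> "qtbsux"
  "yato" -> "ato" -> "to"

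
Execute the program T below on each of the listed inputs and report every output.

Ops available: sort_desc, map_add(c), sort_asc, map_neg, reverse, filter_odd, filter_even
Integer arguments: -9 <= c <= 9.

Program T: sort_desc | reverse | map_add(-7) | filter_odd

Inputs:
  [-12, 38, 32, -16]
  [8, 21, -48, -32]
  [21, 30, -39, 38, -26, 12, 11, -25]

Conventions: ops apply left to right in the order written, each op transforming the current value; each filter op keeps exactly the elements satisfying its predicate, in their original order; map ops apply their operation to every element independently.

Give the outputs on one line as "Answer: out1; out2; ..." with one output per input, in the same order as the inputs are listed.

Execution, op by op:
  [-12, 38, 32, -16] -> [38, 32, -12, -16] -> [-16, -12, 32, 38] -> [-23, -19, 25, 31] -> [-23, -19, 25, 31]
  [8, 21, -48, -32] -> [21, 8, -32, -48] -> [-48, -32, 8, 21] -> [-55, -39, 1, 14] -> [-55, -39, 1]
  [21, 30, -39, 38, -26, 12, 11, -25] -> [38, 30, 21, 12, 11, -25, -26, -39] -> [-39, -26, -25, 11, 12, 21, 30, 38] -> [-46, -33, -32, 4, 5, 14, 23, 31] -> [-33, 5, 23, 31]

[-23, -19, 25, 31]; [-55, -39, 1]; [-33, 5, 23, 31]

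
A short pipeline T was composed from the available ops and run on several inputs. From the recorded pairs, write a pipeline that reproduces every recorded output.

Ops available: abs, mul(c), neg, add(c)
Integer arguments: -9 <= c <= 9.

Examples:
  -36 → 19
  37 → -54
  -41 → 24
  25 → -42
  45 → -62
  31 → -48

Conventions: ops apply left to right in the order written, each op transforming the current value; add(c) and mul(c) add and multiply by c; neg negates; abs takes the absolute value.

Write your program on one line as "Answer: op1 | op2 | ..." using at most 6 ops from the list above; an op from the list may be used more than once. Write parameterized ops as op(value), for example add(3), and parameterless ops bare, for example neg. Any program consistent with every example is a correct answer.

add(-6) | add(4) | add(5) | add(7) | neg | add(-7)

Check, running the answer program on each example:
  -36 -> -42 -> -38 -> -33 -> -26 -> 26 -> 19
  37 -> 31 -> 35 -> 40 -> 47 -> -47 -> -54
  -41 -> -47 -> -43 -> -38 -> -31 -> 31 -> 24
  25 -> 19 -> 23 -> 28 -> 35 -> -35 -> -42
  45 -> 39 -> 43 -> 48 -> 55 -> -55 -> -62
  31 -> 25 -> 29 -> 34 -> 41 -> -41 -> -48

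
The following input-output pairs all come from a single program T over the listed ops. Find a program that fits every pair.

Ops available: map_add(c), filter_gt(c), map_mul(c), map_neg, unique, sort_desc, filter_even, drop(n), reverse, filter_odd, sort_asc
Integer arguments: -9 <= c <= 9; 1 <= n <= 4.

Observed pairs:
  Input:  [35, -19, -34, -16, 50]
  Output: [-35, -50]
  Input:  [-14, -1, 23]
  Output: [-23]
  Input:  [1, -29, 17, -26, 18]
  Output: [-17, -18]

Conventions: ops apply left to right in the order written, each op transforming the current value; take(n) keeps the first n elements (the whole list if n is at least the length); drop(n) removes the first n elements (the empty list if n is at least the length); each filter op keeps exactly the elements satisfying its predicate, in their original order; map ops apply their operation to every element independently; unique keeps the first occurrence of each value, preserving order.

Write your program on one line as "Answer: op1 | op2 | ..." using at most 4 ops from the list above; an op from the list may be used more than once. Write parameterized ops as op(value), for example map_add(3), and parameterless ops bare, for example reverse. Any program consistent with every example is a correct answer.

sort_asc | filter_gt(7) | map_neg

Check, running the answer program on each example:
  [35, -19, -34, -16, 50] -> [-34, -19, -16, 35, 50] -> [35, 50] -> [-35, -50]
  [-14, -1, 23] -> [-14, -1, 23] -> [23] -> [-23]
  [1, -29, 17, -26, 18] -> [-29, -26, 1, 17, 18] -> [17, 18] -> [-17, -18]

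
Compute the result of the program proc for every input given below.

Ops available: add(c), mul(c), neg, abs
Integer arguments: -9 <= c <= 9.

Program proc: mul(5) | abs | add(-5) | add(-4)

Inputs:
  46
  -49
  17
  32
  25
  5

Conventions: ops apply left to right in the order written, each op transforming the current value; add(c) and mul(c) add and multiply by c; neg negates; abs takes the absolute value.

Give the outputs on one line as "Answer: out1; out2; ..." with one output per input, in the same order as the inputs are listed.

221; 236; 76; 151; 116; 16

Execution, op by op:
  46 -> 230 -> 230 -> 225 -> 221
  -49 -> -245 -> 245 -> 240 -> 236
  17 -> 85 -> 85 -> 80 -> 76
  32 -> 160 -> 160 -> 155 -> 151
  25 -> 125 -> 125 -> 120 -> 116
  5 -> 25 -> 25 -> 20 -> 16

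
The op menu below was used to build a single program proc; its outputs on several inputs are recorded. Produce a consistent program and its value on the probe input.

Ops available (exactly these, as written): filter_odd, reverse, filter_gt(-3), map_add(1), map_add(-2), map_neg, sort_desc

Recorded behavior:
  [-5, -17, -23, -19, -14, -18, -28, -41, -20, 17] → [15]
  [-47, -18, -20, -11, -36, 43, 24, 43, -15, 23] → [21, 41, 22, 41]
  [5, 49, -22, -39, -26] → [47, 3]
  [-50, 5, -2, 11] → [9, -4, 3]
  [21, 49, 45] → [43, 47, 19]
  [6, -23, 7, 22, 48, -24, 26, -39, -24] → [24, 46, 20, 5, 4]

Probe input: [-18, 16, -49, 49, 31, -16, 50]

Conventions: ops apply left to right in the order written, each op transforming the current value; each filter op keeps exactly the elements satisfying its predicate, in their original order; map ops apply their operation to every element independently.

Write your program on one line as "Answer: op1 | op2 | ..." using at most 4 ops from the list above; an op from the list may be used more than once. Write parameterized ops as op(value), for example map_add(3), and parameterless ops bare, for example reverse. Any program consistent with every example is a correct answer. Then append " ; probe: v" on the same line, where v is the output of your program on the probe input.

reverse | filter_gt(-3) | map_add(-2) ; probe: [48, 29, 47, 14]

Check, running the answer program on each example:
  [-5, -17, -23, -19, -14, -18, -28, -41, -20, 17] -> [17, -20, -41, -28, -18, -14, -19, -23, -17, -5] -> [17] -> [15]
  [-47, -18, -20, -11, -36, 43, 24, 43, -15, 23] -> [23, -15, 43, 24, 43, -36, -11, -20, -18, -47] -> [23, 43, 24, 43] -> [21, 41, 22, 41]
  [5, 49, -22, -39, -26] -> [-26, -39, -22, 49, 5] -> [49, 5] -> [47, 3]
  [-50, 5, -2, 11] -> [11, -2, 5, -50] -> [11, -2, 5] -> [9, -4, 3]
  [21, 49, 45] -> [45, 49, 21] -> [45, 49, 21] -> [43, 47, 19]
  [6, -23, 7, 22, 48, -24, 26, -39, -24] -> [-24, -39, 26, -24, 48, 22, 7, -23, 6] -> [26, 48, 22, 7, 6] -> [24, 46, 20, 5, 4]
  probe: [-18, 16, -49, 49, 31, -16, 50] -> [50, -16, 31, 49, -49, 16, -18] -> [50, 31, 49, 16] -> [48, 29, 47, 14]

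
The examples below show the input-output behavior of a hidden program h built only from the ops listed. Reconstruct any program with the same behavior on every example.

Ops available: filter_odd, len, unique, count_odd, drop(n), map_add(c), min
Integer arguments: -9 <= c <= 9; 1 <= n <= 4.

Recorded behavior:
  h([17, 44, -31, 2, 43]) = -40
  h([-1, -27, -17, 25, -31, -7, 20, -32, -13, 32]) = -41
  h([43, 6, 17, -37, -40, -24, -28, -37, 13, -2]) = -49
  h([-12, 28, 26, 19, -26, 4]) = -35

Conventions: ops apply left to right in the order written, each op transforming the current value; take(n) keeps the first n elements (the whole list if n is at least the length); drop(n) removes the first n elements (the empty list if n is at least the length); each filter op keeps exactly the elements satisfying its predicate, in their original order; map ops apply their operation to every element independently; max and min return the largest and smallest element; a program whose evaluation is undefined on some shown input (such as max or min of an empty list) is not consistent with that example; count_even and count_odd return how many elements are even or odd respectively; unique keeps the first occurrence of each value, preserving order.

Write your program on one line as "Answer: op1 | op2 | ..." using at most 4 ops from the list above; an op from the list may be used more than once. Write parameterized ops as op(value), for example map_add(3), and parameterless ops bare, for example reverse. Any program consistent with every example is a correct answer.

map_add(-9) | drop(1) | unique | min

Check, running the answer program on each example:
  [17, 44, -31, 2, 43] -> [8, 35, -40, -7, 34] -> [35, -40, -7, 34] -> [35, -40, -7, 34] -> -40
  [-1, -27, -17, 25, -31, -7, 20, -32, -13, 32] -> [-10, -36, -26, 16, -40, -16, 11, -41, -22, 23] -> [-36, -26, 16, -40, -16, 11, -41, -22, 23] -> [-36, -26, 16, -40, -16, 11, -41, -22, 23] -> -41
  [43, 6, 17, -37, -40, -24, -28, -37, 13, -2] -> [34, -3, 8, -46, -49, -33, -37, -46, 4, -11] -> [-3, 8, -46, -49, -33, -37, -46, 4, -11] -> [-3, 8, -46, -49, -33, -37, 4, -11] -> -49
  [-12, 28, 26, 19, -26, 4] -> [-21, 19, 17, 10, -35, -5] -> [19, 17, 10, -35, -5] -> [19, 17, 10, -35, -5] -> -35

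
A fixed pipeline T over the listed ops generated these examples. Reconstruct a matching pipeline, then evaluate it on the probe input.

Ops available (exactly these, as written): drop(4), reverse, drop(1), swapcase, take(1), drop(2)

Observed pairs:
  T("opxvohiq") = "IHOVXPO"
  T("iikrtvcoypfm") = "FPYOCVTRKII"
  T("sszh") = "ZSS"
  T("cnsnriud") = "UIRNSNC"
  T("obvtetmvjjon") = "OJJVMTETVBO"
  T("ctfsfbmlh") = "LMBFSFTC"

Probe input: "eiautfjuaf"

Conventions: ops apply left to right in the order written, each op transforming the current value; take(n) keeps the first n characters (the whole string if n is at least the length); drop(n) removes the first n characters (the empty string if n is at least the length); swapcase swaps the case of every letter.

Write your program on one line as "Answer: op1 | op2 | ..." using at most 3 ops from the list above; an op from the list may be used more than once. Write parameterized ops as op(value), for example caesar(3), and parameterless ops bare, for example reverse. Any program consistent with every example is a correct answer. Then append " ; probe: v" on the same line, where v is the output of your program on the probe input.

reverse | drop(1) | swapcase ; probe: "AUJFTUAIE"

Check, running the answer program on each example:
  "opxvohiq" -> "qihovxpo" -> "ihovxpo" -> "IHOVXPO"
  "iikrtvcoypfm" -> "mfpyocvtrkii" -> "fpyocvtrkii" -> "FPYOCVTRKII"
  "sszh" -> "hzss" -> "zss" -> "ZSS"
  "cnsnriud" -> "duirnsnc" -> "uirnsnc" -> "UIRNSNC"
  "obvtetmvjjon" -> "nojjvmtetvbo" -> "ojjvmtetvbo" -> "OJJVMTETVBO"
  "ctfsfbmlh" -> "hlmbfsftc" -> "lmbfsftc" -> "LMBFSFTC"
  probe: "eiautfjuaf" -> "faujftuaie" -> "aujftuaie" -> "AUJFTUAIE"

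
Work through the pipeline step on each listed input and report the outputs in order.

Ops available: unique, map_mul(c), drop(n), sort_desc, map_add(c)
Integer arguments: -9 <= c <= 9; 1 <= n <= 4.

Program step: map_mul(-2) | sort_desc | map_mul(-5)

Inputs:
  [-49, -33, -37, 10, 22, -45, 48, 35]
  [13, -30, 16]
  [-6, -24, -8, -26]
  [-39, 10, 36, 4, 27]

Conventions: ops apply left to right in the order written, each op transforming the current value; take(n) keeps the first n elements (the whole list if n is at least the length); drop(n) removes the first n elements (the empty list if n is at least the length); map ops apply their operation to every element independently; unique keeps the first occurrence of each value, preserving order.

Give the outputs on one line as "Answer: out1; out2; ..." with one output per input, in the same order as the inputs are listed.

Execution, op by op:
  [-49, -33, -37, 10, 22, -45, 48, 35] -> [98, 66, 74, -20, -44, 90, -96, -70] -> [98, 90, 74, 66, -20, -44, -70, -96] -> [-490, -450, -370, -330, 100, 220, 350, 480]
  [13, -30, 16] -> [-26, 60, -32] -> [60, -26, -32] -> [-300, 130, 160]
  [-6, -24, -8, -26] -> [12, 48, 16, 52] -> [52, 48, 16, 12] -> [-260, -240, -80, -60]
  [-39, 10, 36, 4, 27] -> [78, -20, -72, -8, -54] -> [78, -8, -20, -54, -72] -> [-390, 40, 100, 270, 360]

[-490, -450, -370, -330, 100, 220, 350, 480]; [-300, 130, 160]; [-260, -240, -80, -60]; [-390, 40, 100, 270, 360]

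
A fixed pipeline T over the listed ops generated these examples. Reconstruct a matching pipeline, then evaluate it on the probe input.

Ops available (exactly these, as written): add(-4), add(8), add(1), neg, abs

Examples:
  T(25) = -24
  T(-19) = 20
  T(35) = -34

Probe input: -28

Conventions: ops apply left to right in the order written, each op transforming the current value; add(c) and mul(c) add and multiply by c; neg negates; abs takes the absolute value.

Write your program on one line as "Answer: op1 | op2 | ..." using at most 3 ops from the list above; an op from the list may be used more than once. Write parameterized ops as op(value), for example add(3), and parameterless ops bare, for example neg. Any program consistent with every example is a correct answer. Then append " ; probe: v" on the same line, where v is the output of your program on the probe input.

neg | add(1) ; probe: 29

Check, running the answer program on each example:
  25 -> -25 -> -24
  -19 -> 19 -> 20
  35 -> -35 -> -34
  probe: -28 -> 28 -> 29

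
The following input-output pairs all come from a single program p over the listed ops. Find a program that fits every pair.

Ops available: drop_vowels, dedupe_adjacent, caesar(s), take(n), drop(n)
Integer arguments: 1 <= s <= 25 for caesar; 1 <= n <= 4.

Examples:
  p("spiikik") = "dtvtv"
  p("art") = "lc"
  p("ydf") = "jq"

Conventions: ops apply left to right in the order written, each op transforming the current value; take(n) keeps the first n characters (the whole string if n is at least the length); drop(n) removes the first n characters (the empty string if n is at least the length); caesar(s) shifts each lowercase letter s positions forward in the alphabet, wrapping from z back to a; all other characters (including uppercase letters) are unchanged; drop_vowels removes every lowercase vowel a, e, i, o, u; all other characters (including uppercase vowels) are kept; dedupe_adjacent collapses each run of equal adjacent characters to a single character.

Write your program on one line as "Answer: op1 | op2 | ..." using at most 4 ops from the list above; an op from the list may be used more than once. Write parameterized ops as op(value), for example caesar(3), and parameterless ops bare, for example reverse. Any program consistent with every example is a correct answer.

dedupe_adjacent | caesar(11) | drop_vowels

Check, running the answer program on each example:
  "spiikik" -> "spikik" -> "datvtv" -> "dtvtv"
  "art" -> "art" -> "lce" -> "lc"
  "ydf" -> "ydf" -> "joq" -> "jq"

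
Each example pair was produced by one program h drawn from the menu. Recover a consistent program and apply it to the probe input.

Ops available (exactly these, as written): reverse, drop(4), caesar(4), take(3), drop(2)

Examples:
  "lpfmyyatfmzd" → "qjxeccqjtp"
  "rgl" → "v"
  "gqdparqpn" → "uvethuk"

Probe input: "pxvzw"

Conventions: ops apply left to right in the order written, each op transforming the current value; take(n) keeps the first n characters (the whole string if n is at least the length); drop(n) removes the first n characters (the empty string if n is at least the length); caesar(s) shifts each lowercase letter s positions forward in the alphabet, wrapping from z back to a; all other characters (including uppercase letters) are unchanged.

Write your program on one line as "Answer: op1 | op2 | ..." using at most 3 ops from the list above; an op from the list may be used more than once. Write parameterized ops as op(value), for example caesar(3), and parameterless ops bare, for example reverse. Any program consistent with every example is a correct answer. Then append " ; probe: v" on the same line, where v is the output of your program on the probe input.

reverse | caesar(4) | drop(2) ; probe: "zbt"

Check, running the answer program on each example:
  "lpfmyyatfmzd" -> "dzmftayymfpl" -> "hdqjxeccqjtp" -> "qjxeccqjtp"
  "rgl" -> "lgr" -> "pkv" -> "v"
  "gqdparqpn" -> "npqrapdqg" -> "rtuvethuk" -> "uvethuk"
  probe: "pxvzw" -> "wzvxp" -> "adzbt" -> "zbt"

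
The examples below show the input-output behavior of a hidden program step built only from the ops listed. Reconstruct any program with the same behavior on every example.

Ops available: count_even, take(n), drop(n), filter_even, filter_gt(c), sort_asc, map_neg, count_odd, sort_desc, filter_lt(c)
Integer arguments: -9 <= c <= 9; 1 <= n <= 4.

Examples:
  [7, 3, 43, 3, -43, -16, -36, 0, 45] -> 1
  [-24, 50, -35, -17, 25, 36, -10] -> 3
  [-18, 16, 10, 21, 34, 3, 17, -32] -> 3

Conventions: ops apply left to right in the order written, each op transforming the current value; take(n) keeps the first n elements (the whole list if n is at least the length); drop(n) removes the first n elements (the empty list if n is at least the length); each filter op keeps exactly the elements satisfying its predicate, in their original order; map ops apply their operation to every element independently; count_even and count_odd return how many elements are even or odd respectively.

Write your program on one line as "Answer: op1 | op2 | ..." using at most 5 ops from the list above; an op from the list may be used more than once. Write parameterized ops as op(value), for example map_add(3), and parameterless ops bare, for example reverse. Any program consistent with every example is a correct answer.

sort_asc | drop(3) | sort_desc | count_even

Check, running the answer program on each example:
  [7, 3, 43, 3, -43, -16, -36, 0, 45] -> [-43, -36, -16, 0, 3, 3, 7, 43, 45] -> [0, 3, 3, 7, 43, 45] -> [45, 43, 7, 3, 3, 0] -> 1
  [-24, 50, -35, -17, 25, 36, -10] -> [-35, -24, -17, -10, 25, 36, 50] -> [-10, 25, 36, 50] -> [50, 36, 25, -10] -> 3
  [-18, 16, 10, 21, 34, 3, 17, -32] -> [-32, -18, 3, 10, 16, 17, 21, 34] -> [10, 16, 17, 21, 34] -> [34, 21, 17, 16, 10] -> 3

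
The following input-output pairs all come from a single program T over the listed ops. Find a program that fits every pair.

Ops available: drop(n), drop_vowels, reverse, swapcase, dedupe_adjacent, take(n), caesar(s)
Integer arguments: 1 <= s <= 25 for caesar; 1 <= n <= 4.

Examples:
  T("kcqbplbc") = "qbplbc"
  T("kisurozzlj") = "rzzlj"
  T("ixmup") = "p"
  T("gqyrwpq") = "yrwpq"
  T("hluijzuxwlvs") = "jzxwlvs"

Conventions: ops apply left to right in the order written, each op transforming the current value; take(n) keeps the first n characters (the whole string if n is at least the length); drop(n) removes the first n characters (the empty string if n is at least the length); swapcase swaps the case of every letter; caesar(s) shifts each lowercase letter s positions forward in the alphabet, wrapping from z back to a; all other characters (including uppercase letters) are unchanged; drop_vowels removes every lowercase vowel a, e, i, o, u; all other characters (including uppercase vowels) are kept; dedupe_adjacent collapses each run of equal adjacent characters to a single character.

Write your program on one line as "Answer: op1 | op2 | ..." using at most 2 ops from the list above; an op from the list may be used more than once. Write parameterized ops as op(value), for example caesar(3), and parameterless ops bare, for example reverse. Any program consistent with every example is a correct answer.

drop_vowels | drop(2)

Check, running the answer program on each example:
  "kcqbplbc" -> "kcqbplbc" -> "qbplbc"
  "kisurozzlj" -> "ksrzzlj" -> "rzzlj"
  "ixmup" -> "xmp" -> "p"
  "gqyrwpq" -> "gqyrwpq" -> "yrwpq"
  "hluijzuxwlvs" -> "hljzxwlvs" -> "jzxwlvs"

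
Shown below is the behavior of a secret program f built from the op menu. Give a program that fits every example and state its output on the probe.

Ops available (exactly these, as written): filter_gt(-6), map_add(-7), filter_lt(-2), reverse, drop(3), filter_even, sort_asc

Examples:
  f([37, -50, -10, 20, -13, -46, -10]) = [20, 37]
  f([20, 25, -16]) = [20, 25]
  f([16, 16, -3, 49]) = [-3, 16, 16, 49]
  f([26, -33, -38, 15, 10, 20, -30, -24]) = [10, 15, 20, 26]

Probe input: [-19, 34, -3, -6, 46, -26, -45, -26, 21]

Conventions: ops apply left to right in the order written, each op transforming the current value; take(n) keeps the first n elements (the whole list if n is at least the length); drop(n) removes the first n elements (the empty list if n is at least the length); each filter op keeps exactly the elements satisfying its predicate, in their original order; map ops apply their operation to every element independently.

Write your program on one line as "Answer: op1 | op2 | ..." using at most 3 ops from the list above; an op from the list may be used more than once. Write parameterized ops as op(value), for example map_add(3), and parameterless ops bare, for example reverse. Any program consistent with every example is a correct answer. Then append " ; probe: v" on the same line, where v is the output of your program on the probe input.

reverse | sort_asc | filter_gt(-6) ; probe: [-3, 21, 34, 46]

Check, running the answer program on each example:
  [37, -50, -10, 20, -13, -46, -10] -> [-10, -46, -13, 20, -10, -50, 37] -> [-50, -46, -13, -10, -10, 20, 37] -> [20, 37]
  [20, 25, -16] -> [-16, 25, 20] -> [-16, 20, 25] -> [20, 25]
  [16, 16, -3, 49] -> [49, -3, 16, 16] -> [-3, 16, 16, 49] -> [-3, 16, 16, 49]
  [26, -33, -38, 15, 10, 20, -30, -24] -> [-24, -30, 20, 10, 15, -38, -33, 26] -> [-38, -33, -30, -24, 10, 15, 20, 26] -> [10, 15, 20, 26]
  probe: [-19, 34, -3, -6, 46, -26, -45, -26, 21] -> [21, -26, -45, -26, 46, -6, -3, 34, -19] -> [-45, -26, -26, -19, -6, -3, 21, 34, 46] -> [-3, 21, 34, 46]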